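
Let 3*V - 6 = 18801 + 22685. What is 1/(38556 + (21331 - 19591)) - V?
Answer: -557320543/40296 ≈ -13831.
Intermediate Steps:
V = 41492/3 (V = 2 + (18801 + 22685)/3 = 2 + (⅓)*41486 = 2 + 41486/3 = 41492/3 ≈ 13831.)
1/(38556 + (21331 - 19591)) - V = 1/(38556 + (21331 - 19591)) - 1*41492/3 = 1/(38556 + 1740) - 41492/3 = 1/40296 - 41492/3 = -557320543/40296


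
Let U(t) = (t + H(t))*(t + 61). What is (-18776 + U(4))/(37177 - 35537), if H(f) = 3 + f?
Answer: -18061/1640 ≈ -11.013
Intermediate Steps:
U(t) = (3 + 2*t)*(61 + t) (U(t) = (t + (3 + t))*(t + 61) = (3 + 2*t)*(61 + t))
(-18776 + U(4))/(37177 - 35537) = (-18776 + (183 + 2*4² + 125*4))/(37177 - 35537) = (-18776 + (183 + 2*16 + 500))/1640 = (-18776 + (183 + 32 + 500))*(1/1640) = (-18776 + 715)*(1/1640) = -18061*1/1640 = -18061/1640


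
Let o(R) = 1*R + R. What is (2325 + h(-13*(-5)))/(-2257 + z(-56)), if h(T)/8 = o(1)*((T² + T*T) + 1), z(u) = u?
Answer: -45847/771 ≈ -59.464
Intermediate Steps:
o(R) = 2*R (o(R) = R + R = 2*R)
h(T) = 16 + 32*T² (h(T) = 8*((2*1)*((T² + T*T) + 1)) = 8*(2*((T² + T²) + 1)) = 8*(2*(2*T² + 1)) = 8*(2*(1 + 2*T²)) = 8*(2 + 4*T²) = 16 + 32*T²)
(2325 + h(-13*(-5)))/(-2257 + z(-56)) = (2325 + (16 + 32*(-13*(-5))²))/(-2257 - 56) = (2325 + (16 + 32*65²))/(-2313) = (2325 + (16 + 32*4225))*(-1/2313) = (2325 + (16 + 135200))*(-1/2313) = (2325 + 135216)*(-1/2313) = 137541*(-1/2313) = -45847/771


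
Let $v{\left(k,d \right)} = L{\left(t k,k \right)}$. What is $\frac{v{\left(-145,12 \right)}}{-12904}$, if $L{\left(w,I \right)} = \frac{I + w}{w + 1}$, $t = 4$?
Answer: $- \frac{725}{7471416} \approx -9.7036 \cdot 10^{-5}$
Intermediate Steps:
$L{\left(w,I \right)} = \frac{I + w}{1 + w}$
$v{\left(k,d \right)} = \frac{5 k}{1 + 4 k}$ ($v{\left(k,d \right)} = \frac{k + 4 k}{1 + 4 k} = \frac{5 k}{1 + 4 k}$)
$\frac{v{\left(-145,12 \right)}}{-12904} = \frac{5 \left(-145\right) \frac{1}{1 + 4 \left(-145\right)}}{-12904} = 5 \left(-145\right) \frac{1}{1 - 580} \left(- \frac{1}{12904}\right) = 5 \left(-145\right) \frac{1}{-579} \left(- \frac{1}{12904}\right) = 5 \left(-145\right) \left(- \frac{1}{579}\right) \left(- \frac{1}{12904}\right) = \frac{725}{579} \left(- \frac{1}{12904}\right) = - \frac{725}{7471416}$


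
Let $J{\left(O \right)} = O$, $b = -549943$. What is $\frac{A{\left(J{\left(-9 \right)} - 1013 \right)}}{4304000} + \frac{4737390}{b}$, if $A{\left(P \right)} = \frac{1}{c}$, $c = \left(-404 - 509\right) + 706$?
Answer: $- \frac{4220673398469943}{489959617104000} \approx -8.6143$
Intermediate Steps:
$c = -207$ ($c = -913 + 706 = -207$)
$A{\left(P \right)} = - \frac{1}{207}$ ($A{\left(P \right)} = \frac{1}{-207} = - \frac{1}{207}$)
$\frac{A{\left(J{\left(-9 \right)} - 1013 \right)}}{4304000} + \frac{4737390}{b} = - \frac{1}{207 \cdot 4304000} + \frac{4737390}{-549943} = \left(- \frac{1}{207}\right) \frac{1}{4304000} + 4737390 \left(- \frac{1}{549943}\right) = - \frac{1}{890928000} - \frac{4737390}{549943} = - \frac{4220673398469943}{489959617104000}$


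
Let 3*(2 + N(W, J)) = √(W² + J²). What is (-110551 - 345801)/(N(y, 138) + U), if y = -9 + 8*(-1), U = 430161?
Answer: -441683819928/416332717049 + 342264*√19333/416332717049 ≈ -1.0608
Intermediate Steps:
y = -17 (y = -9 - 8 = -17)
N(W, J) = -2 + √(J² + W²)/3 (N(W, J) = -2 + √(W² + J²)/3 = -2 + √(J² + W²)/3)
(-110551 - 345801)/(N(y, 138) + U) = (-110551 - 345801)/((-2 + √(138² + (-17)²)/3) + 430161) = -456352/((-2 + √(19044 + 289)/3) + 430161) = -456352/((-2 + √19333/3) + 430161) = -456352/(430159 + √19333/3)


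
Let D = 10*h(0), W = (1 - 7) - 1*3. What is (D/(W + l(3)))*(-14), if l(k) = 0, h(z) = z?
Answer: 0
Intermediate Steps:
W = -9 (W = -6 - 3 = -9)
D = 0 (D = 10*0 = 0)
(D/(W + l(3)))*(-14) = (0/(-9 + 0))*(-14) = (0/(-9))*(-14) = (0*(-1/9))*(-14) = 0*(-14) = 0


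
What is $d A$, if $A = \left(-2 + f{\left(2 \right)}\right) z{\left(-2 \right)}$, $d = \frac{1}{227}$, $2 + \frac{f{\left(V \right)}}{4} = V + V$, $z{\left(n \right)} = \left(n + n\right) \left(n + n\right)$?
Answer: $\frac{96}{227} \approx 0.42291$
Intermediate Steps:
$z{\left(n \right)} = 4 n^{2}$ ($z{\left(n \right)} = 2 n 2 n = 4 n^{2}$)
$f{\left(V \right)} = -8 + 8 V$ ($f{\left(V \right)} = -8 + 4 \left(V + V\right) = -8 + 4 \cdot 2 V = -8 + 8 V$)
$d = \frac{1}{227} \approx 0.0044053$
$A = 96$ ($A = \left(-2 + \left(-8 + 8 \cdot 2\right)\right) 4 \left(-2\right)^{2} = \left(-2 + \left(-8 + 16\right)\right) 4 \cdot 4 = \left(-2 + 8\right) 16 = 6 \cdot 16 = 96$)
$d A = \frac{1}{227} \cdot 96 = \frac{96}{227}$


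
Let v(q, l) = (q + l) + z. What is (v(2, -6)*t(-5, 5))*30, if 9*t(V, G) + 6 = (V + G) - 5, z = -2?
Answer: 220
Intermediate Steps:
t(V, G) = -11/9 + G/9 + V/9 (t(V, G) = -⅔ + ((V + G) - 5)/9 = -⅔ + ((G + V) - 5)/9 = -⅔ + (-5 + G + V)/9 = -⅔ + (-5/9 + G/9 + V/9) = -11/9 + G/9 + V/9)
v(q, l) = -2 + l + q (v(q, l) = (q + l) - 2 = (l + q) - 2 = -2 + l + q)
(v(2, -6)*t(-5, 5))*30 = ((-2 - 6 + 2)*(-11/9 + (⅑)*5 + (⅑)*(-5)))*30 = -6*(-11/9 + 5/9 - 5/9)*30 = -6*(-11/9)*30 = (22/3)*30 = 220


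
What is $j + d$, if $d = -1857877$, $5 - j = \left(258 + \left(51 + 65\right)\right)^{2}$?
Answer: $-1997748$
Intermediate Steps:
$j = -139871$ ($j = 5 - \left(258 + \left(51 + 65\right)\right)^{2} = 5 - \left(258 + 116\right)^{2} = 5 - 374^{2} = 5 - 139876 = -139871$)
$j + d = -139871 - 1857877 = -1997748$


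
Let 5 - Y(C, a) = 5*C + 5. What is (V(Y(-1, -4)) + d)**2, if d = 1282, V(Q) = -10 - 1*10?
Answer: 1592644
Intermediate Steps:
Y(C, a) = -5*C (Y(C, a) = 5 - (5*C + 5) = 5 - (5 + 5*C) = 5 + (-5 - 5*C) = -5*C)
V(Q) = -20 (V(Q) = -10 - 10 = -20)
(V(Y(-1, -4)) + d)**2 = (-20 + 1282)**2 = 1262**2 = 1592644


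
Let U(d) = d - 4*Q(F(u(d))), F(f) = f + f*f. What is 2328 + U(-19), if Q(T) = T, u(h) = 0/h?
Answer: 2309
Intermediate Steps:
u(h) = 0
F(f) = f + f**2
U(d) = d (U(d) = d - 0*(1 + 0) = d - 0 = d - 4*0 = d + 0 = d)
2328 + U(-19) = 2328 - 19 = 2309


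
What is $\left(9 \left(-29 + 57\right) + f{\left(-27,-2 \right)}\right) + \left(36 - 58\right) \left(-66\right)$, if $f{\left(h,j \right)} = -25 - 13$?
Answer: $1666$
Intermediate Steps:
$f{\left(h,j \right)} = -38$ ($f{\left(h,j \right)} = -25 - 13 = -38$)
$\left(9 \left(-29 + 57\right) + f{\left(-27,-2 \right)}\right) + \left(36 - 58\right) \left(-66\right) = \left(9 \left(-29 + 57\right) - 38\right) + \left(36 - 58\right) \left(-66\right) = \left(9 \cdot 28 - 38\right) - -1452 = \left(252 - 38\right) + 1452 = 214 + 1452 = 1666$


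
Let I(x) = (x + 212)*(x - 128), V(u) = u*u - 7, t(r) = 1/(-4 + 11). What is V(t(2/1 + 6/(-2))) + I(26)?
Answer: -1189866/49 ≈ -24283.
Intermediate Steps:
t(r) = ⅐ (t(r) = 1/7 = ⅐)
V(u) = -7 + u² (V(u) = u² - 7 = -7 + u²)
I(x) = (-128 + x)*(212 + x) (I(x) = (212 + x)*(-128 + x) = (-128 + x)*(212 + x))
V(t(2/1 + 6/(-2))) + I(26) = (-7 + (⅐)²) + (-27136 + 26² + 84*26) = (-7 + 1/49) + (-27136 + 676 + 2184) = -342/49 - 24276 = -1189866/49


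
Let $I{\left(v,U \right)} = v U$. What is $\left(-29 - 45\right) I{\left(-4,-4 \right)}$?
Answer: $-1184$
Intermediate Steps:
$I{\left(v,U \right)} = U v$
$\left(-29 - 45\right) I{\left(-4,-4 \right)} = \left(-29 - 45\right) \left(\left(-4\right) \left(-4\right)\right) = \left(-74\right) 16 = -1184$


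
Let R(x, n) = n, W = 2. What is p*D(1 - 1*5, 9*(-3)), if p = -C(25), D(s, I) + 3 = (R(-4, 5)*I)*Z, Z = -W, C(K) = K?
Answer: -6675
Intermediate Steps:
Z = -2 (Z = -1*2 = -2)
D(s, I) = -3 - 10*I (D(s, I) = -3 + (5*I)*(-2) = -3 - 10*I)
p = -25 (p = -1*25 = -25)
p*D(1 - 1*5, 9*(-3)) = -25*(-3 - 90*(-3)) = -25*(-3 - 10*(-27)) = -25*(-3 + 270) = -25*267 = -6675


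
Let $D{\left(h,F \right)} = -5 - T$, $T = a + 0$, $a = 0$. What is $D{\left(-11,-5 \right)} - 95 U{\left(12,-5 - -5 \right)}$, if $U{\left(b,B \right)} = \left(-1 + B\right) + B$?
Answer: $90$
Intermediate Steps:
$T = 0$ ($T = 0 + 0 = 0$)
$D{\left(h,F \right)} = -5$ ($D{\left(h,F \right)} = -5 - 0 = -5 + 0 = -5$)
$U{\left(b,B \right)} = -1 + 2 B$
$D{\left(-11,-5 \right)} - 95 U{\left(12,-5 - -5 \right)} = -5 - 95 \left(-1 + 2 \left(-5 - -5\right)\right) = -5 - 95 \left(-1 + 2 \left(-5 + 5\right)\right) = -5 - 95 \left(-1 + 2 \cdot 0\right) = -5 - 95 \left(-1 + 0\right) = -5 - -95 = -5 + 95 = 90$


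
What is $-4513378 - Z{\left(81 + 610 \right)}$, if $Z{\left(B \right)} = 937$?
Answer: $-4514315$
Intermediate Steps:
$-4513378 - Z{\left(81 + 610 \right)} = -4513378 - 937 = -4514315$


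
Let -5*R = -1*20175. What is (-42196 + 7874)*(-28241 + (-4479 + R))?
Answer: 984526570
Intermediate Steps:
R = 4035 (R = -(-1)*20175/5 = -⅕*(-20175) = 4035)
(-42196 + 7874)*(-28241 + (-4479 + R)) = (-42196 + 7874)*(-28241 + (-4479 + 4035)) = -34322*(-28241 - 444) = -34322*(-28685) = 984526570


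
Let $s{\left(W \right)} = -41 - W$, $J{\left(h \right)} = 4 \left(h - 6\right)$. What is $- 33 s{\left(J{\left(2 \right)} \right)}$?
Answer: $825$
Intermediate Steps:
$J{\left(h \right)} = -24 + 4 h$ ($J{\left(h \right)} = 4 \left(-6 + h\right) = -24 + 4 h$)
$- 33 s{\left(J{\left(2 \right)} \right)} = - 33 \left(-41 - \left(-24 + 4 \cdot 2\right)\right) = - 33 \left(-41 - \left(-24 + 8\right)\right) = - 33 \left(-41 - -16\right) = - 33 \left(-41 + 16\right) = \left(-33\right) \left(-25\right) = 825$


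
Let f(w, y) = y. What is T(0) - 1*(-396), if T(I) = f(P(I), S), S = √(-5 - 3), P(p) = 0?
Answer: 396 + 2*I*√2 ≈ 396.0 + 2.8284*I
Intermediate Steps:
S = 2*I*√2 (S = √(-8) = 2*I*√2 ≈ 2.8284*I)
T(I) = 2*I*√2
T(0) - 1*(-396) = 2*I*√2 - 1*(-396) = 2*I*√2 + 396 = 396 + 2*I*√2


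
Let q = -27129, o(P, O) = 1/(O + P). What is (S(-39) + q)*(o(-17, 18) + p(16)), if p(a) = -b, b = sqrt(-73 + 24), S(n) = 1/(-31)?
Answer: -841000/31 + 5887000*I/31 ≈ -27129.0 + 1.899e+5*I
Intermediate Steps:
S(n) = -1/31
b = 7*I (b = sqrt(-49) = 7*I ≈ 7.0*I)
p(a) = -7*I
(S(-39) + q)*(o(-17, 18) + p(16)) = (-1/31 - 27129)*(1/(18 - 17) - 7*I) = -841000*(1/1 - 7*I)/31 = -841000*(1 - 7*I)/31 = -841000/31 + 5887000*I/31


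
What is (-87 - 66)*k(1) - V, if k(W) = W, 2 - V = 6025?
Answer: 5870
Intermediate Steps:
V = -6023 (V = 2 - 1*6025 = 2 - 6025 = -6023)
(-87 - 66)*k(1) - V = (-87 - 66)*1 - 1*(-6023) = -153*1 + 6023 = -153 + 6023 = 5870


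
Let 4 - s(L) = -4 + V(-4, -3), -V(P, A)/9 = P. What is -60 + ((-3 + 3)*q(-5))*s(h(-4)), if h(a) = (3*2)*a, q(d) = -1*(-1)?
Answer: -60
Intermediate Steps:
q(d) = 1
V(P, A) = -9*P
h(a) = 6*a
s(L) = -28 (s(L) = 4 - (-4 - 9*(-4)) = 4 - (-4 + 36) = 4 - 1*32 = 4 - 32 = -28)
-60 + ((-3 + 3)*q(-5))*s(h(-4)) = -60 + ((-3 + 3)*1)*(-28) = -60 + (0*1)*(-28) = -60 + 0*(-28) = -60 + 0 = -60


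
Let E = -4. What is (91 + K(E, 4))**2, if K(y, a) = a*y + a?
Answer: 6241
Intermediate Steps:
K(y, a) = a + a*y
(91 + K(E, 4))**2 = (91 + 4*(1 - 4))**2 = (91 + 4*(-3))**2 = (91 - 12)**2 = 79**2 = 6241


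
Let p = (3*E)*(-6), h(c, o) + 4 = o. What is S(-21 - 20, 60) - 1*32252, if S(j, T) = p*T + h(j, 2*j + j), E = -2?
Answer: -30219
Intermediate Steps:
h(c, o) = -4 + o
p = 36 (p = (3*(-2))*(-6) = -6*(-6) = 36)
S(j, T) = -4 + 3*j + 36*T (S(j, T) = 36*T + (-4 + (2*j + j)) = 36*T + (-4 + 3*j) = -4 + 3*j + 36*T)
S(-21 - 20, 60) - 1*32252 = (-4 + 3*(-21 - 20) + 36*60) - 1*32252 = (-4 + 3*(-41) + 2160) - 32252 = (-4 - 123 + 2160) - 32252 = 2033 - 32252 = -30219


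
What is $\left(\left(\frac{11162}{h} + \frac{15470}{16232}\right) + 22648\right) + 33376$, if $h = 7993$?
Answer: $\frac{3634495853159}{64871188} \approx 56026.0$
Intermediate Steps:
$\left(\left(\frac{11162}{h} + \frac{15470}{16232}\right) + 22648\right) + 33376 = \left(\left(\frac{11162}{7993} + \frac{15470}{16232}\right) + 22648\right) + 33376 = \left(\left(11162 \cdot \frac{1}{7993} + 15470 \cdot \frac{1}{16232}\right) + 22648\right) + 33376 = \left(\left(\frac{11162}{7993} + \frac{7735}{8116}\right) + 22648\right) + 33376 = \left(\frac{152416647}{64871188} + 22648\right) + 33376 = \frac{1469355082471}{64871188} + 33376 = \frac{3634495853159}{64871188}$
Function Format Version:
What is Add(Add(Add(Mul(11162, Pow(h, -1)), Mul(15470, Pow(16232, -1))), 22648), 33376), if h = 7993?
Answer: Rational(3634495853159, 64871188) ≈ 56026.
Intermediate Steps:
Add(Add(Add(Mul(11162, Pow(h, -1)), Mul(15470, Pow(16232, -1))), 22648), 33376) = Add(Add(Add(Mul(11162, Pow(7993, -1)), Mul(15470, Pow(16232, -1))), 22648), 33376) = Add(Add(Add(Mul(11162, Rational(1, 7993)), Mul(15470, Rational(1, 16232))), 22648), 33376) = Add(Add(Add(Rational(11162, 7993), Rational(7735, 8116)), 22648), 33376) = Add(Add(Rational(152416647, 64871188), 22648), 33376) = Add(Rational(1469355082471, 64871188), 33376) = Rational(3634495853159, 64871188)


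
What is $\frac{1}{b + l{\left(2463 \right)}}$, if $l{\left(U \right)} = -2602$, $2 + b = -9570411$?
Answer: $- \frac{1}{9573015} \approx -1.0446 \cdot 10^{-7}$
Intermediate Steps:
$b = -9570413$ ($b = -2 - 9570411 = -9570413$)
$\frac{1}{b + l{\left(2463 \right)}} = \frac{1}{-9570413 - 2602} = \frac{1}{-9573015} = - \frac{1}{9573015}$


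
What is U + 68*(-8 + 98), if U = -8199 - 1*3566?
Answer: -5645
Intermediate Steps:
U = -11765 (U = -8199 - 3566 = -11765)
U + 68*(-8 + 98) = -11765 + 68*(-8 + 98) = -11765 + 68*90 = -11765 + 6120 = -5645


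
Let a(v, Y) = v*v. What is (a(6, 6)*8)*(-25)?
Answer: -7200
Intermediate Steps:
a(v, Y) = v²
(a(6, 6)*8)*(-25) = (6²*8)*(-25) = (36*8)*(-25) = 288*(-25) = -7200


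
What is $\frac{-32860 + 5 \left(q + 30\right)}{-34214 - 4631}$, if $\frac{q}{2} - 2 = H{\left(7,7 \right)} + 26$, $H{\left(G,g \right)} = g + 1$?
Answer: $\frac{6470}{7769} \approx 0.8328$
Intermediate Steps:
$H{\left(G,g \right)} = 1 + g$
$q = 72$ ($q = 4 + 2 \left(\left(1 + 7\right) + 26\right) = 4 + 2 \left(8 + 26\right) = 4 + 2 \cdot 34 = 4 + 68 = 72$)
$\frac{-32860 + 5 \left(q + 30\right)}{-34214 - 4631} = \frac{-32860 + 5 \left(72 + 30\right)}{-34214 - 4631} = \frac{-32860 + 5 \cdot 102}{-38845} = \left(-32860 + 510\right) \left(- \frac{1}{38845}\right) = \left(-32350\right) \left(- \frac{1}{38845}\right) = \frac{6470}{7769}$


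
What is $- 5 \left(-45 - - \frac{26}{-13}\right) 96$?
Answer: $22560$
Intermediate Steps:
$- 5 \left(-45 - - \frac{26}{-13}\right) 96 = - 5 \left(-45 - \left(-26\right) \left(- \frac{1}{13}\right)\right) 96 = - 5 \left(-45 - 2\right) 96 = \left(-5\right) \left(-47\right) 96 = 235 \cdot 96 = 22560$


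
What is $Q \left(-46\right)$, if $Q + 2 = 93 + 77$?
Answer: $-7728$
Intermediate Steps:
$Q = 168$ ($Q = -2 + \left(93 + 77\right) = -2 + 170 = 168$)
$Q \left(-46\right) = 168 \left(-46\right) = -7728$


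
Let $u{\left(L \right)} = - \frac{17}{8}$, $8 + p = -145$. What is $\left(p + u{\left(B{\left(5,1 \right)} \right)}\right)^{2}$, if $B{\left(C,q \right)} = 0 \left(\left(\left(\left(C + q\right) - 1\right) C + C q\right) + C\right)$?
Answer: $\frac{1540081}{64} \approx 24064.0$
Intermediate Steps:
$p = -153$ ($p = -8 - 145 = -153$)
$B{\left(C,q \right)} = 0$ ($B{\left(C,q \right)} = 0 \left(\left(\left(-1 + C + q\right) C + C q\right) + C\right) = 0 \left(\left(C \left(-1 + C + q\right) + C q\right) + C\right) = 0 \left(\left(C q + C \left(-1 + C + q\right)\right) + C\right) = 0 \left(C + C q + C \left(-1 + C + q\right)\right) = 0$)
$u{\left(L \right)} = - \frac{17}{8}$ ($u{\left(L \right)} = \left(-17\right) \frac{1}{8} = - \frac{17}{8}$)
$\left(p + u{\left(B{\left(5,1 \right)} \right)}\right)^{2} = \left(-153 - \frac{17}{8}\right)^{2} = \left(- \frac{1241}{8}\right)^{2} = \frac{1540081}{64}$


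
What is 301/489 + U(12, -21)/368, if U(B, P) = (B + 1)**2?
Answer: 193409/179952 ≈ 1.0748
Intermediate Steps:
U(B, P) = (1 + B)**2
301/489 + U(12, -21)/368 = 301/489 + (1 + 12)**2/368 = 301*(1/489) + 13**2*(1/368) = 301/489 + 169*(1/368) = 301/489 + 169/368 = 193409/179952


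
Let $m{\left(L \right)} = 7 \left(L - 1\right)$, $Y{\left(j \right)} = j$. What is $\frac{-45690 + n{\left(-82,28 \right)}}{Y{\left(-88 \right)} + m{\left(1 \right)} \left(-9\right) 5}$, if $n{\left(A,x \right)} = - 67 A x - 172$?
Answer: $- \frac{53985}{44} \approx -1226.9$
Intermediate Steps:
$m{\left(L \right)} = -7 + 7 L$ ($m{\left(L \right)} = 7 \left(-1 + L\right) = -7 + 7 L$)
$n{\left(A,x \right)} = -172 - 67 A x$ ($n{\left(A,x \right)} = - 67 A x - 172 = -172 - 67 A x$)
$\frac{-45690 + n{\left(-82,28 \right)}}{Y{\left(-88 \right)} + m{\left(1 \right)} \left(-9\right) 5} = \frac{-45690 - \left(172 - 153832\right)}{-88 + \left(-7 + 7 \cdot 1\right) \left(-9\right) 5} = \frac{-45690 + \left(-172 + 153832\right)}{-88 + \left(-7 + 7\right) \left(-9\right) 5} = \frac{-45690 + 153660}{-88 + 0 \left(-9\right) 5} = \frac{107970}{-88 + 0 \cdot 5} = \frac{107970}{-88 + 0} = \frac{107970}{-88} = 107970 \left(- \frac{1}{88}\right) = - \frac{53985}{44}$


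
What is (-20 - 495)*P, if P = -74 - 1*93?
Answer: 86005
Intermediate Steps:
P = -167 (P = -74 - 93 = -167)
(-20 - 495)*P = (-20 - 495)*(-167) = -515*(-167) = 86005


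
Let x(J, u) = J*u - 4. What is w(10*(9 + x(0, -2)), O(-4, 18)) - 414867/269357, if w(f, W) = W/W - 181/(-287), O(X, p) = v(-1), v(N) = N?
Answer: 6992247/77305459 ≈ 0.090450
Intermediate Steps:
x(J, u) = -4 + J*u
O(X, p) = -1
w(f, W) = 468/287 (w(f, W) = 1 - 181*(-1/287) = 1 + 181/287 = 468/287)
w(10*(9 + x(0, -2)), O(-4, 18)) - 414867/269357 = 468/287 - 414867/269357 = 6992247/77305459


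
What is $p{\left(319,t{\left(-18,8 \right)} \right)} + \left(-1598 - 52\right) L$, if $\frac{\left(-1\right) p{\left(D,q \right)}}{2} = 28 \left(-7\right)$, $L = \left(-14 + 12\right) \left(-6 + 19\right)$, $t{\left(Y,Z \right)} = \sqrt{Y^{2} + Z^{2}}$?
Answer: $43292$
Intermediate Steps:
$L = -26$ ($L = \left(-2\right) 13 = -26$)
$p{\left(D,q \right)} = 392$ ($p{\left(D,q \right)} = - 2 \cdot 28 \left(-7\right) = \left(-2\right) \left(-196\right) = 392$)
$p{\left(319,t{\left(-18,8 \right)} \right)} + \left(-1598 - 52\right) L = 392 + \left(-1598 - 52\right) \left(-26\right) = 392 - -42900 = 392 + 42900 = 43292$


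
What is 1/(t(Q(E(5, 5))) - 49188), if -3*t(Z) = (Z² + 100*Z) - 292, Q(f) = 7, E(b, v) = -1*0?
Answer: -3/148021 ≈ -2.0267e-5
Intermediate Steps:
E(b, v) = 0
t(Z) = 292/3 - 100*Z/3 - Z²/3 (t(Z) = -((Z² + 100*Z) - 292)/3 = -(-292 + Z² + 100*Z)/3 = 292/3 - 100*Z/3 - Z²/3)
1/(t(Q(E(5, 5))) - 49188) = 1/((292/3 - 100/3*7 - ⅓*7²) - 49188) = 1/((292/3 - 700/3 - ⅓*49) - 49188) = 1/((292/3 - 700/3 - 49/3) - 49188) = 1/(-457/3 - 49188) = 1/(-148021/3) = -3/148021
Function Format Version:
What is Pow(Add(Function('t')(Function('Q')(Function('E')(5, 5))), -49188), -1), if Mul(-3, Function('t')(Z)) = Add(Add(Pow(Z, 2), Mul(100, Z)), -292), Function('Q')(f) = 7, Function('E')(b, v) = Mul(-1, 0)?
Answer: Rational(-3, 148021) ≈ -2.0267e-5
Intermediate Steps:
Function('E')(b, v) = 0
Function('t')(Z) = Add(Rational(292, 3), Mul(Rational(-100, 3), Z), Mul(Rational(-1, 3), Pow(Z, 2))) (Function('t')(Z) = Mul(Rational(-1, 3), Add(Add(Pow(Z, 2), Mul(100, Z)), -292)) = Mul(Rational(-1, 3), Add(-292, Pow(Z, 2), Mul(100, Z))) = Add(Rational(292, 3), Mul(Rational(-100, 3), Z), Mul(Rational(-1, 3), Pow(Z, 2))))
Pow(Add(Function('t')(Function('Q')(Function('E')(5, 5))), -49188), -1) = Pow(Add(Add(Rational(292, 3), Mul(Rational(-100, 3), 7), Mul(Rational(-1, 3), Pow(7, 2))), -49188), -1) = Pow(Add(Add(Rational(292, 3), Rational(-700, 3), Mul(Rational(-1, 3), 49)), -49188), -1) = Pow(Add(Add(Rational(292, 3), Rational(-700, 3), Rational(-49, 3)), -49188), -1) = Pow(Add(Rational(-457, 3), -49188), -1) = Pow(Rational(-148021, 3), -1) = Rational(-3, 148021)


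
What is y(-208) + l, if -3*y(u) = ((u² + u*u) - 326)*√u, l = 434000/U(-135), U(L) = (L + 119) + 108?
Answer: 108500/23 - 114936*I*√13 ≈ 4717.4 - 4.1441e+5*I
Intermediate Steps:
U(L) = 227 + L (U(L) = (119 + L) + 108 = 227 + L)
l = 108500/23 (l = 434000/(227 - 135) = 434000/92 = 434000*(1/92) = 108500/23 ≈ 4717.4)
y(u) = -√u*(-326 + 2*u²)/3 (y(u) = -((u² + u*u) - 326)*√u/3 = -((u² + u²) - 326)*√u/3 = -(2*u² - 326)*√u/3 = -(-326 + 2*u²)*√u/3 = -√u*(-326 + 2*u²)/3)
y(-208) + l = 2*√(-208)*(163 - 1*(-208)²)/3 + 108500/23 = 2*(4*I*√13)*(163 - 1*43264)/3 + 108500/23 = 2*(4*I*√13)*(163 - 43264)/3 + 108500/23 = (⅔)*(4*I*√13)*(-43101) + 108500/23 = -114936*I*√13 + 108500/23 = 108500/23 - 114936*I*√13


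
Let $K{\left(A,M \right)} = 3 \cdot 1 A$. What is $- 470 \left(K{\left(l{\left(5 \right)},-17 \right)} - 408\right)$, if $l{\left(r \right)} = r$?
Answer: $184710$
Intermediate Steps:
$K{\left(A,M \right)} = 3 A$
$- 470 \left(K{\left(l{\left(5 \right)},-17 \right)} - 408\right) = - 470 \left(3 \cdot 5 - 408\right) = - 470 \left(15 - 408\right) = \left(-470\right) \left(-393\right) = 184710$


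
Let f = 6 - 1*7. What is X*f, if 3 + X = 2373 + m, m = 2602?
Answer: -4972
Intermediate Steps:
X = 4972 (X = -3 + (2373 + 2602) = -3 + 4975 = 4972)
f = -1 (f = 6 - 7 = -1)
X*f = 4972*(-1) = -4972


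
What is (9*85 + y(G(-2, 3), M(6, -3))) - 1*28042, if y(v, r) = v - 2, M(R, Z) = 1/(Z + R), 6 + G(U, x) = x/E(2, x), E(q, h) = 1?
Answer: -27282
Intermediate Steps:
G(U, x) = -6 + x (G(U, x) = -6 + x/1 = -6 + x*1 = -6 + x)
M(R, Z) = 1/(R + Z)
y(v, r) = -2 + v
(9*85 + y(G(-2, 3), M(6, -3))) - 1*28042 = (9*85 + (-2 + (-6 + 3))) - 1*28042 = (765 + (-2 - 3)) - 28042 = (765 - 5) - 28042 = 760 - 28042 = -27282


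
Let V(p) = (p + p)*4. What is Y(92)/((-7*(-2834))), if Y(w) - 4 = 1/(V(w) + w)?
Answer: 3313/16425864 ≈ 0.00020169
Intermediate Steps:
V(p) = 8*p (V(p) = (2*p)*4 = 8*p)
Y(w) = 4 + 1/(9*w) (Y(w) = 4 + 1/(8*w + w) = 4 + 1/(9*w))
Y(92)/((-7*(-2834))) = (4 + (⅑)/92)/((-7*(-2834))) = (4 + (⅑)*(1/92))/19838 = (4 + 1/828)*(1/19838) = (3313/828)*(1/19838) = 3313/16425864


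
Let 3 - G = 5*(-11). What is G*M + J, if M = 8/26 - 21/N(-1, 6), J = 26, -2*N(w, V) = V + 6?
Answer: 3209/13 ≈ 246.85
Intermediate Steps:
N(w, V) = -3 - V/2 (N(w, V) = -(V + 6)/2 = -(6 + V)/2 = -3 - V/2)
M = 99/26 (M = 8/26 - 21/(-3 - 1/2*6) = 8*(1/26) - 21/(-3 - 3) = 4/13 - 21/(-6) = 4/13 - 21*(-1/6) = 4/13 + 7/2 = 99/26 ≈ 3.8077)
G = 58 (G = 3 - 5*(-11) = 3 - 1*(-55) = 3 + 55 = 58)
G*M + J = 58*(99/26) + 26 = 2871/13 + 26 = 3209/13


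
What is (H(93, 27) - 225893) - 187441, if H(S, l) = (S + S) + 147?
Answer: -413001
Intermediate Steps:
H(S, l) = 147 + 2*S (H(S, l) = 2*S + 147 = 147 + 2*S)
(H(93, 27) - 225893) - 187441 = ((147 + 2*93) - 225893) - 187441 = ((147 + 186) - 225893) - 187441 = (333 - 225893) - 187441 = -225560 - 187441 = -413001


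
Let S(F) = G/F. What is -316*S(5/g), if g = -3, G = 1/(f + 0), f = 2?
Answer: 474/5 ≈ 94.800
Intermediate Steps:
G = 1/2 (G = 1/(2 + 0) = 1/2 ≈ 0.50000)
S(F) = 1/(2*F)
-316*S(5/g) = -158/(5/(-3)) = -158/(5*(-1/3)) = -158/(-5/3) = -158*(-3)/5 = -316*(-3/10) = 474/5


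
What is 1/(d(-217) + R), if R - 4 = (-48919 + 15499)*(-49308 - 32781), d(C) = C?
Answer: 1/2743414167 ≈ 3.6451e-10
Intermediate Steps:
R = 2743414384 (R = 4 + (-48919 + 15499)*(-49308 - 32781) = 4 - 33420*(-82089) = 4 + 2743414380 = 2743414384)
1/(d(-217) + R) = 1/(-217 + 2743414384) = 1/2743414167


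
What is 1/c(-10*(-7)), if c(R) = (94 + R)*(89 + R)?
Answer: 1/26076 ≈ 3.8349e-5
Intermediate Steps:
c(R) = (89 + R)*(94 + R)
1/c(-10*(-7)) = 1/(8366 + (-10*(-7))² + 183*(-10*(-7))) = 1/(8366 + 70² + 183*70) = 1/(8366 + 4900 + 12810) = 1/26076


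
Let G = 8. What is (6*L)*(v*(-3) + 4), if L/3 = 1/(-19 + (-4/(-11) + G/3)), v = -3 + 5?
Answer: 1188/527 ≈ 2.2543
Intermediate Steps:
v = 2
L = -99/527 (L = 3/(-19 + (-4/(-11) + 8/3)) = 3/(-19 + (-4*(-1/11) + 8*(⅓))) = 3/(-19 + (4/11 + 8/3)) = 3/(-19 + 100/33) = 3/(-527/33) = 3*(-33/527) = -99/527 ≈ -0.18786)
(6*L)*(v*(-3) + 4) = (6*(-99/527))*(2*(-3) + 4) = -594*(-6 + 4)/527 = -594/527*(-2) = 1188/527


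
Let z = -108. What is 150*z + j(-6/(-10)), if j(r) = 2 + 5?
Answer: -16193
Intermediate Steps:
j(r) = 7
150*z + j(-6/(-10)) = 150*(-108) + 7 = -16200 + 7 = -16193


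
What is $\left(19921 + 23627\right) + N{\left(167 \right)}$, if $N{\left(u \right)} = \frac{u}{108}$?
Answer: $\frac{4703351}{108} \approx 43550.0$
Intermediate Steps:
$N{\left(u \right)} = \frac{u}{108}$ ($N{\left(u \right)} = u \frac{1}{108} = \frac{u}{108}$)
$\left(19921 + 23627\right) + N{\left(167 \right)} = \left(19921 + 23627\right) + \frac{1}{108} \cdot 167 = 43548 + \frac{167}{108} = \frac{4703351}{108}$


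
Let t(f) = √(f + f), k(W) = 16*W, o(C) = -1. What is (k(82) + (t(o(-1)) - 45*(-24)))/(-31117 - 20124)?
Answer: -2392/51241 - I*√2/51241 ≈ -0.046681 - 2.7599e-5*I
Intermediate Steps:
t(f) = √2*√f (t(f) = √(2*f) = √2*√f)
(k(82) + (t(o(-1)) - 45*(-24)))/(-31117 - 20124) = (16*82 + (√2*√(-1) - 45*(-24)))/(-31117 - 20124) = (1312 + (√2*I + 1080))/(-51241) = (1312 + (I*√2 + 1080))*(-1/51241) = (1312 + (1080 + I*√2))*(-1/51241) = (2392 + I*√2)*(-1/51241) = -2392/51241 - I*√2/51241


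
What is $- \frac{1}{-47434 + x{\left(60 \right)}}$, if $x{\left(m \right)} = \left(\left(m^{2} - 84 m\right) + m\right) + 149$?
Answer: $\frac{1}{48665} \approx 2.0549 \cdot 10^{-5}$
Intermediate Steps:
$x{\left(m \right)} = 149 + m^{2} - 83 m$ ($x{\left(m \right)} = \left(m^{2} - 83 m\right) + 149 = 149 + m^{2} - 83 m$)
$- \frac{1}{-47434 + x{\left(60 \right)}} = - \frac{1}{-47434 + \left(149 + 60^{2} - 4980\right)} = - \frac{1}{-47434 + \left(149 + 3600 - 4980\right)} = - \frac{1}{-47434 - 1231} = - \frac{1}{-48665} = \left(-1\right) \left(- \frac{1}{48665}\right) = \frac{1}{48665}$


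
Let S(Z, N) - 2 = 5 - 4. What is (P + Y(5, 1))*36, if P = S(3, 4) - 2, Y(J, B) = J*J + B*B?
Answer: 972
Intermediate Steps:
S(Z, N) = 3 (S(Z, N) = 2 + (5 - 4) = 2 + 1 = 3)
Y(J, B) = B² + J² (Y(J, B) = J² + B² = B² + J²)
P = 1 (P = 3 - 2 = 1)
(P + Y(5, 1))*36 = (1 + (1² + 5²))*36 = (1 + (1 + 25))*36 = (1 + 26)*36 = 27*36 = 972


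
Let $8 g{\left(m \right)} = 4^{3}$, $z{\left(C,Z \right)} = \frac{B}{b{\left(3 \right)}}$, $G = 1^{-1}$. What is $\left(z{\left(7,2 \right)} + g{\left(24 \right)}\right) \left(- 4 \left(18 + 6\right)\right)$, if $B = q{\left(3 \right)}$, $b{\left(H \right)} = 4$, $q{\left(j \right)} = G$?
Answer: $-792$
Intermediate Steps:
$G = 1$
$q{\left(j \right)} = 1$
$B = 1$
$z{\left(C,Z \right)} = \frac{1}{4}$ ($z{\left(C,Z \right)} = 1 \cdot \frac{1}{4} = \frac{1}{4}$)
$g{\left(m \right)} = 8$ ($g{\left(m \right)} = \frac{4^{3}}{8} = \frac{1}{8} \cdot 64 = 8$)
$\left(z{\left(7,2 \right)} + g{\left(24 \right)}\right) \left(- 4 \left(18 + 6\right)\right) = \left(\frac{1}{4} + 8\right) \left(- 4 \left(18 + 6\right)\right) = \frac{33 \left(\left(-4\right) 24\right)}{4} = \frac{33}{4} \left(-96\right) = -792$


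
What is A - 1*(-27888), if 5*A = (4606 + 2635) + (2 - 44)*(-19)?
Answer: 147479/5 ≈ 29496.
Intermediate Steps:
A = 8039/5 (A = ((4606 + 2635) + (2 - 44)*(-19))/5 = (7241 - 42*(-19))/5 = (7241 + 798)/5 = (⅕)*8039 = 8039/5 ≈ 1607.8)
A - 1*(-27888) = 8039/5 - 1*(-27888) = 8039/5 + 27888 = 147479/5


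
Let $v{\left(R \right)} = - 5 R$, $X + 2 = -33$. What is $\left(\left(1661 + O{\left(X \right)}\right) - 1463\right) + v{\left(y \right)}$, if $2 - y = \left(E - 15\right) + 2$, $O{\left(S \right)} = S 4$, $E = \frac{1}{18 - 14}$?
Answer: $- \frac{63}{4} \approx -15.75$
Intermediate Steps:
$X = -35$ ($X = -2 - 33 = -35$)
$E = \frac{1}{4} \approx 0.25$
$O{\left(S \right)} = 4 S$
$y = \frac{59}{4}$ ($y = 2 - \left(\left(\frac{1}{4} - 15\right) + 2\right) = 2 - \left(- \frac{59}{4} + 2\right) = 2 - - \frac{51}{4} = 2 + \frac{51}{4} = \frac{59}{4} \approx 14.75$)
$\left(\left(1661 + O{\left(X \right)}\right) - 1463\right) + v{\left(y \right)} = \left(\left(1661 + 4 \left(-35\right)\right) - 1463\right) - \frac{295}{4} = \left(\left(1661 - 140\right) - 1463\right) - \frac{295}{4} = \left(1521 - 1463\right) - \frac{295}{4} = 58 - \frac{295}{4} = - \frac{63}{4}$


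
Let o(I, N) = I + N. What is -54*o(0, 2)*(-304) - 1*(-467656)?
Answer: 500488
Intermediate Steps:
-54*o(0, 2)*(-304) - 1*(-467656) = -54*(0 + 2)*(-304) - 1*(-467656) = -54*2*(-304) + 467656 = -108*(-304) + 467656 = 32832 + 467656 = 500488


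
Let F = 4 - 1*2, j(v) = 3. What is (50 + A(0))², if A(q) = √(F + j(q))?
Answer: (50 + √5)² ≈ 2728.6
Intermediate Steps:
F = 2 (F = 4 - 2 = 2)
A(q) = √5 (A(q) = √(2 + 3) = √5)
(50 + A(0))² = (50 + √5)²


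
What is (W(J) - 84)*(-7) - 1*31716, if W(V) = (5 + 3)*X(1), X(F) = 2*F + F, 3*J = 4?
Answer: -31296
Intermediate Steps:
J = 4/3 (J = (1/3)*4 = 4/3 ≈ 1.3333)
X(F) = 3*F
W(V) = 24 (W(V) = (5 + 3)*(3*1) = 8*3 = 24)
(W(J) - 84)*(-7) - 1*31716 = (24 - 84)*(-7) - 1*31716 = -60*(-7) - 31716 = 420 - 31716 = -31296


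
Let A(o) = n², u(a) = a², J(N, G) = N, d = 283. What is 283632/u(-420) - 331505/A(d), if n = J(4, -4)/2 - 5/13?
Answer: -200084414/1575 ≈ -1.2704e+5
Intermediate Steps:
n = 21/13 (n = 4/2 - 5/13 = 4*(½) - 5*1/13 = 2 - 5/13 = 21/13 ≈ 1.6154)
A(o) = 441/169 (A(o) = (21/13)² = 441/169)
283632/u(-420) - 331505/A(d) = 283632/((-420)²) - 331505/441/169 = 283632/176400 - 331505*169/441 = 283632*(1/176400) - 56024345/441 = 5909/3675 - 56024345/441 = -200084414/1575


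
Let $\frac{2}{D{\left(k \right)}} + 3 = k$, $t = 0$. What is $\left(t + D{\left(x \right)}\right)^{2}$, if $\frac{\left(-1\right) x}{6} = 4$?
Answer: $\frac{4}{729} \approx 0.005487$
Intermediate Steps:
$x = -24$ ($x = \left(-6\right) 4 = -24$)
$D{\left(k \right)} = \frac{2}{-3 + k}$
$\left(t + D{\left(x \right)}\right)^{2} = \left(0 + \frac{2}{-3 - 24}\right)^{2} = \left(0 + \frac{2}{-27}\right)^{2} = \left(0 + 2 \left(- \frac{1}{27}\right)\right)^{2} = \left(0 - \frac{2}{27}\right)^{2} = \left(- \frac{2}{27}\right)^{2} = \frac{4}{729}$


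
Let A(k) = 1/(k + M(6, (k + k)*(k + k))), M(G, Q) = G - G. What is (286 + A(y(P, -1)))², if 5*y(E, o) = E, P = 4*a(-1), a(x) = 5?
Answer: 1311025/16 ≈ 81939.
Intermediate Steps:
M(G, Q) = 0
P = 20 (P = 4*5 = 20)
y(E, o) = E/5
A(k) = 1/k (A(k) = 1/(k + 0) = 1/k)
(286 + A(y(P, -1)))² = (286 + 1/((⅕)*20))² = (286 + 1/4)² = (286 + ¼)² = (1145/4)² = 1311025/16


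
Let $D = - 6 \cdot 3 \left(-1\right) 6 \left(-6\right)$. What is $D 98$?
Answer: $-63504$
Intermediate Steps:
$D = -648$ ($D = - 6 \left(\left(-3\right) 6\right) \left(-6\right) = \left(-6\right) \left(-18\right) \left(-6\right) = 108 \left(-6\right) = -648$)
$D 98 = \left(-648\right) 98 = -63504$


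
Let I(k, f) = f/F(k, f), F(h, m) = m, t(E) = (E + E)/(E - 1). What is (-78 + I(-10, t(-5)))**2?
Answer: 5929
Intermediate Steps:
t(E) = 2*E/(-1 + E) (t(E) = (2*E)/(-1 + E) = 2*E/(-1 + E))
I(k, f) = 1 (I(k, f) = f/f = 1)
(-78 + I(-10, t(-5)))**2 = (-78 + 1)**2 = (-77)**2 = 5929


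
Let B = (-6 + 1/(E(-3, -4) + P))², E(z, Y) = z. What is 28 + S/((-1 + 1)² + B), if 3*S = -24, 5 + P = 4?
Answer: 17372/625 ≈ 27.795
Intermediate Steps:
P = -1 (P = -5 + 4 = -1)
S = -8 (S = (⅓)*(-24) = -8)
B = 625/16 (B = (-6 + 1/(-3 - 1))² = (-6 + 1/(-4))² = (-6 - ¼)² = (-25/4)² = 625/16 ≈ 39.063)
28 + S/((-1 + 1)² + B) = 28 - 8/((-1 + 1)² + 625/16) = 28 - 8/(0² + 625/16) = 28 - 8/(0 + 625/16) = 28 - 8/(625/16) = 28 + (16/625)*(-8) = 28 - 128/625 = 17372/625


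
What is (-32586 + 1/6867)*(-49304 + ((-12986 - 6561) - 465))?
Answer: 15510706916276/6867 ≈ 2.2587e+9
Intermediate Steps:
(-32586 + 1/6867)*(-49304 + ((-12986 - 6561) - 465)) = (-32586 + 1/6867)*(-49304 + (-19547 - 465)) = -223768061*(-49304 - 20012)/6867 = -223768061/6867*(-69316) = 15510706916276/6867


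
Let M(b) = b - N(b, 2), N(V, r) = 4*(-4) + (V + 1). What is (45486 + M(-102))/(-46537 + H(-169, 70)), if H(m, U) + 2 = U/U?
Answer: -45501/46538 ≈ -0.97772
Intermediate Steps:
H(m, U) = -1 (H(m, U) = -2 + U/U = -2 + 1 = -1)
N(V, r) = -15 + V (N(V, r) = -16 + (1 + V) = -15 + V)
M(b) = 15 (M(b) = b - (-15 + b) = b + (15 - b) = 15)
(45486 + M(-102))/(-46537 + H(-169, 70)) = (45486 + 15)/(-46537 - 1) = 45501/(-46538) = 45501*(-1/46538) = -45501/46538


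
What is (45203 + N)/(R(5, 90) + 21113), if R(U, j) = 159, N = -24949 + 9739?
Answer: 29993/21272 ≈ 1.4100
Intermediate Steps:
N = -15210
(45203 + N)/(R(5, 90) + 21113) = (45203 - 15210)/(159 + 21113) = 29993/21272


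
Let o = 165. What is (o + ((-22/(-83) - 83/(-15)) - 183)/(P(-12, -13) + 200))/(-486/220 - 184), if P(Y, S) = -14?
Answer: -417872774/474324831 ≈ -0.88098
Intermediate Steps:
(o + ((-22/(-83) - 83/(-15)) - 183)/(P(-12, -13) + 200))/(-486/220 - 184) = (165 + ((-22/(-83) - 83/(-15)) - 183)/(-14 + 200))/(-486/220 - 184) = (165 + ((-22*(-1/83) - 83*(-1/15)) - 183)/186)/(-486*1/220 - 184) = (165 + ((22/83 + 83/15) - 183)*(1/186))/(-243/110 - 184) = (165 + (7219/1245 - 183)*(1/186))/(-20483/110) = (165 - 220616/1245*1/186)*(-110/20483) = (165 - 110308/115785)*(-110/20483) = (18994217/115785)*(-110/20483) = -417872774/474324831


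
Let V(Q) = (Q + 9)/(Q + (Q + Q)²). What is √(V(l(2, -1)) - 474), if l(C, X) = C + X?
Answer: 2*I*√118 ≈ 21.726*I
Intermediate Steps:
V(Q) = (9 + Q)/(Q + 4*Q²) (V(Q) = (9 + Q)/(Q + (2*Q)²) = (9 + Q)/(Q + 4*Q²))
√(V(l(2, -1)) - 474) = √((9 + (2 - 1))/((2 - 1)*(1 + 4*(2 - 1))) - 474) = √((9 + 1)/(1*(1 + 4*1)) - 474) = √(1*10/(1 + 4) - 474) = √(1*10/5 - 474) = √(1*(⅕)*10 - 474) = √(2 - 474) = √(-472) = 2*I*√118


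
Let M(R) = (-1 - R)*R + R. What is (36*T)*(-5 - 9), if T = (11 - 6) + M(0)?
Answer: -2520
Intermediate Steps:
M(R) = R + R*(-1 - R) (M(R) = R*(-1 - R) + R = R + R*(-1 - R))
T = 5 (T = (11 - 6) - 1*0**2 = 5 - 1*0 = 5 + 0 = 5)
(36*T)*(-5 - 9) = (36*5)*(-5 - 9) = 180*(-14) = -2520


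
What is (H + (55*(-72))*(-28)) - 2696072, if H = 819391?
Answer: -1765801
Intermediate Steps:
(H + (55*(-72))*(-28)) - 2696072 = (819391 + (55*(-72))*(-28)) - 2696072 = (819391 - 3960*(-28)) - 2696072 = (819391 + 110880) - 2696072 = 930271 - 2696072 = -1765801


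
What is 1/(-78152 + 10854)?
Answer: -1/67298 ≈ -1.4859e-5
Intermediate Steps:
1/(-78152 + 10854) = 1/(-67298) = -1/67298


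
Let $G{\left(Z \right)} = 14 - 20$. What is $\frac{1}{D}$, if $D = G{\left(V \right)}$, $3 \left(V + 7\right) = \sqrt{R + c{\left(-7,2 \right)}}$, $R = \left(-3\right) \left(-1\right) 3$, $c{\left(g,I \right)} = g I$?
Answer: $- \frac{1}{6} \approx -0.16667$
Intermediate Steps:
$c{\left(g,I \right)} = I g$
$R = 9$ ($R = 3 \cdot 3 = 9$)
$V = -7 + \frac{i \sqrt{5}}{3}$ ($V = -7 + \frac{\sqrt{9 + 2 \left(-7\right)}}{3} = -7 + \frac{\sqrt{9 - 14}}{3} = -7 + \frac{\sqrt{-5}}{3} = -7 + \frac{i \sqrt{5}}{3} \approx -7.0 + 0.74536 i$)
$G{\left(Z \right)} = -6$ ($G{\left(Z \right)} = 14 - 20 = -6$)
$D = -6$
$\frac{1}{D} = \frac{1}{-6} = - \frac{1}{6}$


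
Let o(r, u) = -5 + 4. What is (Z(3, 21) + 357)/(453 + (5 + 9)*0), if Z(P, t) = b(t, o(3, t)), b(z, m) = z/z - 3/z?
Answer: 835/1057 ≈ 0.78997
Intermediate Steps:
o(r, u) = -1
b(z, m) = 1 - 3/z
Z(P, t) = (-3 + t)/t
(Z(3, 21) + 357)/(453 + (5 + 9)*0) = ((-3 + 21)/21 + 357)/(453 + (5 + 9)*0) = ((1/21)*18 + 357)/(453 + 14*0) = (6/7 + 357)/(453 + 0) = (2505/7)/453 = (2505/7)*(1/453) = 835/1057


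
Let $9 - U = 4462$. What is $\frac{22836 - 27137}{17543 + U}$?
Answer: $- \frac{23}{70} \approx -0.32857$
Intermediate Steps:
$U = -4453$ ($U = 9 - 4462 = -4453$)
$\frac{22836 - 27137}{17543 + U} = \frac{22836 - 27137}{17543 - 4453} = - \frac{4301}{13090} = \left(-4301\right) \frac{1}{13090} = - \frac{23}{70}$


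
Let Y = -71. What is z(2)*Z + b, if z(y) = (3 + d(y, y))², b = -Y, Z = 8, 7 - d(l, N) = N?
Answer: 583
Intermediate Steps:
d(l, N) = 7 - N
b = 71 (b = -1*(-71) = 71)
z(y) = (10 - y)² (z(y) = (3 + (7 - y))² = (10 - y)²)
z(2)*Z + b = (-10 + 2)²*8 + 71 = (-8)²*8 + 71 = 64*8 + 71 = 512 + 71 = 583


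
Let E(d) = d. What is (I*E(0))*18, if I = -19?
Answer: 0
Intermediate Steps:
(I*E(0))*18 = -19*0*18 = 0*18 = 0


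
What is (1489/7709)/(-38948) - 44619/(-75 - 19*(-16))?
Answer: -13396860980689/68757280228 ≈ -194.84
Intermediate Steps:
(1489/7709)/(-38948) - 44619/(-75 - 19*(-16)) = (1489*(1/7709))*(-1/38948) - 44619/(-75 + 304) = (1489/7709)*(-1/38948) - 44619/229 = -1489/300250132 - 44619*1/229 = -1489/300250132 - 44619/229 = -13396860980689/68757280228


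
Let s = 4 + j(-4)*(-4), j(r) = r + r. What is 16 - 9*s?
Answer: -308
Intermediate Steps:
j(r) = 2*r
s = 36 (s = 4 + (2*(-4))*(-4) = 4 - 8*(-4) = 4 + 32 = 36)
16 - 9*s = 16 - 9*36 = 16 - 324 = -308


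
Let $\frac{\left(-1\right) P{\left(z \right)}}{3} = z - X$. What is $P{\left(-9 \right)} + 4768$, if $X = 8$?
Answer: $4819$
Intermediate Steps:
$P{\left(z \right)} = 24 - 3 z$ ($P{\left(z \right)} = - 3 \left(z - 8\right) = - 3 \left(-8 + z\right) = 24 - 3 z$)
$P{\left(-9 \right)} + 4768 = \left(24 - -27\right) + 4768 = \left(24 + 27\right) + 4768 = 51 + 4768 = 4819$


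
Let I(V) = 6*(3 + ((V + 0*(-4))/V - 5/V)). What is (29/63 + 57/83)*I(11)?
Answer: 155948/6391 ≈ 24.401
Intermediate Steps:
I(V) = 24 - 30/V (I(V) = 6*(3 + ((V + 0)/V - 5/V)) = 6*(3 + (V/V - 5/V)) = 6*(3 + (1 - 5/V)) = 6*(4 - 5/V) = 24 - 30/V)
(29/63 + 57/83)*I(11) = (29/63 + 57/83)*(24 - 30/11) = (5998/5229)*(234/11) = 155948/6391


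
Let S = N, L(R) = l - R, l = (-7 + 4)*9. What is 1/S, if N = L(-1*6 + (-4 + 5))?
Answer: -1/22 ≈ -0.045455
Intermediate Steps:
l = -27 (l = -3*9 = -27)
L(R) = -27 - R
N = -22 (N = -27 - (-1*6 + (-4 + 5)) = -27 - (-6 + 1) = -27 - 1*(-5) = -27 + 5 = -22)
S = -22
1/S = 1/(-22) = -1/22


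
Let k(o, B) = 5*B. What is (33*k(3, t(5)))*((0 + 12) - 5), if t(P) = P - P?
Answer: 0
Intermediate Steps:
t(P) = 0
(33*k(3, t(5)))*((0 + 12) - 5) = (33*(5*0))*((0 + 12) - 5) = (33*0)*(12 - 5) = 0*7 = 0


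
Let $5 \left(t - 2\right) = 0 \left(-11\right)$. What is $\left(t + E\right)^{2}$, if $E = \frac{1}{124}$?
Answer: $\frac{62001}{15376} \approx 4.0323$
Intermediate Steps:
$t = 2$ ($t = 2 + \frac{0 \left(-11\right)}{5} = 2 + \frac{1}{5} \cdot 0 = 2 + 0 = 2$)
$E = \frac{1}{124} \approx 0.0080645$
$\left(t + E\right)^{2} = \left(2 + \frac{1}{124}\right)^{2} = \left(\frac{249}{124}\right)^{2} = \frac{62001}{15376}$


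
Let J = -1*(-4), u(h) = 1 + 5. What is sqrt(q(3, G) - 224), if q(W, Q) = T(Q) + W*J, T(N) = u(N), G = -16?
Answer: I*sqrt(206) ≈ 14.353*I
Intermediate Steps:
u(h) = 6
T(N) = 6
J = 4
q(W, Q) = 6 + 4*W (q(W, Q) = 6 + W*4 = 6 + 4*W)
sqrt(q(3, G) - 224) = sqrt((6 + 4*3) - 224) = sqrt((6 + 12) - 224) = sqrt(18 - 224) = sqrt(-206) = I*sqrt(206)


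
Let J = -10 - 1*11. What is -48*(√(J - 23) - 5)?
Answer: 240 - 96*I*√11 ≈ 240.0 - 318.4*I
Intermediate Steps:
J = -21 (J = -10 - 11 = -21)
-48*(√(J - 23) - 5) = -48*(√(-21 - 23) - 5) = -48*(√(-44) - 5) = -48*(2*I*√11 - 5) = -48*(-5 + 2*I*√11) = 240 - 96*I*√11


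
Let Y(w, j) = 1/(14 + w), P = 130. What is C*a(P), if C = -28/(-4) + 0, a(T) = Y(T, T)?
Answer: 7/144 ≈ 0.048611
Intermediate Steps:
a(T) = 1/(14 + T)
C = 7 (C = -28*(-1)/4 + 0 = -7*(-1) + 0 = 7 + 0 = 7)
C*a(P) = 7/(14 + 130) = 7/144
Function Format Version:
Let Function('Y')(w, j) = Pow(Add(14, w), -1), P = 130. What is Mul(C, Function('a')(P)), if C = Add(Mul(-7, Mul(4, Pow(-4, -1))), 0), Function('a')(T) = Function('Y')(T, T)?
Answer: Rational(7, 144) ≈ 0.048611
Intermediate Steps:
Function('a')(T) = Pow(Add(14, T), -1)
C = 7 (C = Add(Mul(-7, Mul(4, Rational(-1, 4))), 0) = Add(Mul(-7, -1), 0) = Add(7, 0) = 7)
Mul(C, Function('a')(P)) = Mul(7, Pow(Add(14, 130), -1)) = Mul(7, Pow(144, -1)) = Mul(7, Rational(1, 144)) = Rational(7, 144)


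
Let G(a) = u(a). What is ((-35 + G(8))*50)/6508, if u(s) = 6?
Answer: -725/3254 ≈ -0.22280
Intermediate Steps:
G(a) = 6
((-35 + G(8))*50)/6508 = ((-35 + 6)*50)/6508 = -29*50*(1/6508) = -1450*1/6508 = -725/3254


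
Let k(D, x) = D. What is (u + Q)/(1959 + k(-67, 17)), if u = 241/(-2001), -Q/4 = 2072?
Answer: -16584529/3785892 ≈ -4.3806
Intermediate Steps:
Q = -8288 (Q = -4*2072 = -8288)
u = -241/2001 (u = 241*(-1/2001) = -241/2001 ≈ -0.12044)
(u + Q)/(1959 + k(-67, 17)) = (-241/2001 - 8288)/(1959 - 67) = -16584529/2001/1892 = -16584529/2001*1/1892 = -16584529/3785892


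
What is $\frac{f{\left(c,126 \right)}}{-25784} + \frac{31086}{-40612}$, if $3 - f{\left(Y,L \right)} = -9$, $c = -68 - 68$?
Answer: $- \frac{2278434}{2974829} \approx -0.7659$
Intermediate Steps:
$c = -136$
$f{\left(Y,L \right)} = 12$ ($f{\left(Y,L \right)} = 3 - -9 = 3 + 9 = 12$)
$\frac{f{\left(c,126 \right)}}{-25784} + \frac{31086}{-40612} = \frac{12}{-25784} + \frac{31086}{-40612} = 12 \left(- \frac{1}{25784}\right) + 31086 \left(- \frac{1}{40612}\right) = - \frac{3}{6446} - \frac{1413}{1846} = - \frac{2278434}{2974829}$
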